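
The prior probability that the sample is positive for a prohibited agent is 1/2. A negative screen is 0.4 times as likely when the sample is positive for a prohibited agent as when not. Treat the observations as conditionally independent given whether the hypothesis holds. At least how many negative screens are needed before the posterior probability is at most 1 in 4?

2

Prior odds: 0.5 ÷ 0.5 = 1.
Likelihood ratio per negative screen = 0.4.
Target posterior odds = 0.25/0.75 = 1/3.
Require 0.4ⁿ ≤ 1/3 ÷ 1 = 1/3.
0.4¹ = 0.4 is still above 1/3 but 0.4² = 0.16 is at or below it, so n = 2.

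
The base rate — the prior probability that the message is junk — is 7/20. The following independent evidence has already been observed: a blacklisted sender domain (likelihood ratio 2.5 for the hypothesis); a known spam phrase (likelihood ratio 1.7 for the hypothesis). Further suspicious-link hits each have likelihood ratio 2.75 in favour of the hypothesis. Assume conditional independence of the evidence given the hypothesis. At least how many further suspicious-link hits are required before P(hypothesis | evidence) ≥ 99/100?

Prior odds = 0.35/0.65 = 7/13.
Combined Bayes factor of the evidence already in hand = 2.5 × 1.7 = 4.25.
Odds after that evidence = (7/13) × 4.25 = 119/52.
Target odds = 0.99/0.01 = 99.
Need 2.75ⁿ ≥ 99 ÷ (119/52) = 5148/119.
2.75³ = 20.796875 falls short of 5148/119 but 2.75⁴ = 57.19140625 reaches it, so n = 4.

4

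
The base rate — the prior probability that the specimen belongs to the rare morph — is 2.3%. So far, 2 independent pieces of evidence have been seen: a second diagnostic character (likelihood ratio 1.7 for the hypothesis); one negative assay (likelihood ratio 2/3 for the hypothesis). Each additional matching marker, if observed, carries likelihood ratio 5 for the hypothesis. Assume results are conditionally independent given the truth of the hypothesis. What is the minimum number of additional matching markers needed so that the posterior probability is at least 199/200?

Prior odds = 0.023/0.977 = 23/977.
Combined Bayes factor of the evidence already in hand = 1.7 × (2/3) = 17/15.
Odds after that evidence = (23/977) × 17/15 = 391/14655.
Target odds = 0.995/0.005 = 199.
Need 5ⁿ ≥ 199 ÷ (391/14655) = 2916345/391.
5⁵ = 3125 falls short of 2916345/391 but 5⁶ = 15625 reaches it, so n = 6.

6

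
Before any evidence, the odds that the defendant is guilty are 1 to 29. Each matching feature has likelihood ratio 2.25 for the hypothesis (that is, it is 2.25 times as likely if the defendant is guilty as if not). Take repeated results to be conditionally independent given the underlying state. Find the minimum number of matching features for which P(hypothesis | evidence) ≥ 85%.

Prior odds = 1/29.
Likelihood ratio per matching feature = 2.25.
Target odds: 0.85 ÷ 0.15 = 17/3.
Need (1/29) × 2.25ⁿ ≥ 17/3, i.e. 2.25ⁿ ≥ 493/3.
2.25⁶ = 531441/4096 falls short of 493/3 but 2.25⁷ = 4782969/16384 reaches it, so n = 7.

7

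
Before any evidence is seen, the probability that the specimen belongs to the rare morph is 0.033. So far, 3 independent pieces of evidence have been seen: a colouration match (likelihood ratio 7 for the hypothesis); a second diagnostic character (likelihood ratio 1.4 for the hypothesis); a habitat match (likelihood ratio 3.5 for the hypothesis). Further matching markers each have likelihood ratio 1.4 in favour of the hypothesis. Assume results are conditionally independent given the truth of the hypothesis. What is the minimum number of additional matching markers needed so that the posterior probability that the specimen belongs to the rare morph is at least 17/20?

5

Prior odds = 0.033/0.967 = 33/967.
Combined Bayes factor of the evidence already in hand = 7 × 1.4 × 3.5 = 34.3.
Odds after that evidence = (33/967) × 34.3 = 11319/9670.
Target odds = 0.85/0.15 = 17/3.
Need 1.4ⁿ ≥ 17/3 ÷ (11319/9670) = 164390/33957.
1.4⁴ = 3.8416 falls short of 164390/33957 but 1.4⁵ = 5.37824 reaches it, so n = 5.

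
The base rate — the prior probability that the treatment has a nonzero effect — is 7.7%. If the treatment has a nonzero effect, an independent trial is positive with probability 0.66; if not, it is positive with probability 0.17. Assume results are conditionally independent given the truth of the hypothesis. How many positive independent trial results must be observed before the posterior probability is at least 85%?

4

Prior odds = 0.077/0.923 = 77/923.
Likelihood ratio of a positive = 0.66/0.17 = 66/17.
Target posterior odds = 0.85/0.15 = 17/3.
Require (66/17)ⁿ ≥ 17/3 ÷ (77/923) = 15691/231.
(66/17)³ = 287496/4913 falls short of 15691/231 but (66/17)⁴ = 18974736/83521 reaches it, so n = 4.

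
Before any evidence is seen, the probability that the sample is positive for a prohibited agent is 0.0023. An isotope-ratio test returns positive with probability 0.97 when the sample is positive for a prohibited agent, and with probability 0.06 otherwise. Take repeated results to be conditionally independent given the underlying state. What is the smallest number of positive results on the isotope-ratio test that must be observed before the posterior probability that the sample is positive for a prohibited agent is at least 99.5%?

Prior odds: 0.0023 ÷ 0.9977 = 23/9977.
Likelihood ratio of a positive result = 0.97/0.06 = 97/6.
Target posterior odds = 0.995/0.005 = 199.
Require (97/6)ⁿ ≥ 199 ÷ (23/9977) = 1985423/23.
(97/6)⁴ = 88529281/1296 falls short of 1985423/23 but (97/6)⁵ ≈1.10434e+06 reaches it, so n = 5.

5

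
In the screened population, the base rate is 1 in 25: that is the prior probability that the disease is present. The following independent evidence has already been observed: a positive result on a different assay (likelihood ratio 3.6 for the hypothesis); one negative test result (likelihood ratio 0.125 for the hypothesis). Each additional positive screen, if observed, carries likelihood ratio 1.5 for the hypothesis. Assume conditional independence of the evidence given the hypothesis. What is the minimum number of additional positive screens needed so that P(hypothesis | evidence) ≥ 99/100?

22

Prior odds = 0.04/0.96 = 1/24.
Combined Bayes factor of the evidence already in hand = 3.6 × 0.125 = 0.45.
Odds after that evidence = (1/24) × 0.45 = 0.01875.
Target odds = 0.99/0.01 = 99.
Need 1.5ⁿ ≥ 99 ÷ 0.01875 = 5280.
1.5²¹ ≈4987.89 falls short of 5280 but 1.5²² ≈7481.83 reaches it, so n = 22.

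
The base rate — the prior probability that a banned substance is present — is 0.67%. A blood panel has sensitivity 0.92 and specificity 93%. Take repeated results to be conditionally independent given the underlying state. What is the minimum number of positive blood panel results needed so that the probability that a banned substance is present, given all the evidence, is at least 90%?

3

Prior odds: 0.0067 ÷ 0.9933 = 67/9933.
False-positive rate = 1 − 0.93 = 0.07; likelihood ratio of a positive = 0.92/0.07 = 92/7.
Target odds: 0.9 ÷ 0.1 = 9.
Need (67/9933) × (92/7)ⁿ ≥ 9, i.e. (92/7)ⁿ ≥ 89397/67.
(92/7)² = 8464/49 falls short of 89397/67 but (92/7)³ = 778688/343 reaches it, so n = 3.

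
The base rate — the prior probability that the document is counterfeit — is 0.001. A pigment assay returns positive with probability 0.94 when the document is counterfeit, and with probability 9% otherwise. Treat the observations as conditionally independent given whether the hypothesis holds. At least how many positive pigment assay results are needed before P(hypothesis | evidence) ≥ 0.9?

Prior odds = 0.001/0.999 = 1/999.
Likelihood ratio of a positive result = 0.94/0.09 = 94/9.
Target odds: 0.9 ÷ 0.1 = 9.
Require (94/9)ⁿ ≥ 9 ÷ (1/999) = 8991.
(94/9)³ = 830584/729 falls short of 8991 but (94/9)⁴ = 78074896/6561 reaches it, so n = 4.

4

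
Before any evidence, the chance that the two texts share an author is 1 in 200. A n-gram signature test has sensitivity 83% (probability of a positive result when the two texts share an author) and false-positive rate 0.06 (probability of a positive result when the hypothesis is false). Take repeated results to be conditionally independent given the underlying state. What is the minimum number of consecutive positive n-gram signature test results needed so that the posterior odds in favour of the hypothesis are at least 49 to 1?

4

Prior odds = 0.005/0.995 = 1/199.
Likelihood ratio of a positive result = 0.83/0.06 = 83/6.
Target odds = 49.
Need (1/199) × (83/6)ⁿ ≥ 49, i.e. (83/6)ⁿ ≥ 9751.
(83/6)³ = 571787/216 falls short of 9751 but (83/6)⁴ = 47458321/1296 reaches it, so n = 4.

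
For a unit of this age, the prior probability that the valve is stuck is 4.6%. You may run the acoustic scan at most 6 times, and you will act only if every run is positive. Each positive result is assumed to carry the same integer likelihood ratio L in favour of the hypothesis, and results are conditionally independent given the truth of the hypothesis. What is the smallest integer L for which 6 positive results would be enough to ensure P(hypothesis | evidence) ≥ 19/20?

3

Prior odds = 0.046/0.954 = 23/477.
Target odds = 0.95/0.05 = 19.
Need L⁶ ≥ 19 ÷ (23/477) = 9063/23.
2⁶ = 64 < 9063/23 ≤ 729 = 3⁶, so L = 3.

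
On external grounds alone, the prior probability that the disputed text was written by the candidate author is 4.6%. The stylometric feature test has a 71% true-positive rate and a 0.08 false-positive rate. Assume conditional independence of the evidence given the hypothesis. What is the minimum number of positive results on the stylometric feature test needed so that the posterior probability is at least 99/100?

Prior odds = 0.046/0.954 = 23/477.
Likelihood ratio of a positive result = 0.71/0.08 = 8.875.
Target posterior odds = 0.99/0.01 = 99.
Need (23/477) × 8.875ⁿ ≥ 99, i.e. 8.875ⁿ ≥ 47223/23.
8.875³ = 357911/512 falls short of 47223/23 but 8.875⁴ = 25411681/4096 reaches it, so n = 4.

4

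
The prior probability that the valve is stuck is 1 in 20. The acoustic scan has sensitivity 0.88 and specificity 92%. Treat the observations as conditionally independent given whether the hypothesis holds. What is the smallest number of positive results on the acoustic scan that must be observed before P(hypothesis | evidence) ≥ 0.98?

Prior odds = 0.05/0.95 = 1/19.
False-positive rate = 1 − 0.92 = 0.08; likelihood ratio of a positive = 0.88/0.08 = 11.
Target odds: 0.98 ÷ 0.02 = 49.
Require 11ⁿ ≥ 49 ÷ (1/19) = 931.
11² = 121 falls short of 931 but 11³ = 1331 reaches it, so n = 3.

3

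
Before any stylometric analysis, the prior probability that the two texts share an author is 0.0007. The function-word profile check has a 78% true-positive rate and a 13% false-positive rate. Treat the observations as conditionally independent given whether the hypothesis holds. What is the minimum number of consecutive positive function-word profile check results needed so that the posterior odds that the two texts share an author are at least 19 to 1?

6

Prior odds = 0.0007/0.9993 = 7/9993.
Likelihood ratio of a positive result = 0.78/0.13 = 6.
Target odds = 19.
Need (7/9993) × 6ⁿ ≥ 19, i.e. 6ⁿ ≥ 189867/7.
6⁵ = 7776 falls short of 189867/7 but 6⁶ = 46656 reaches it, so n = 6.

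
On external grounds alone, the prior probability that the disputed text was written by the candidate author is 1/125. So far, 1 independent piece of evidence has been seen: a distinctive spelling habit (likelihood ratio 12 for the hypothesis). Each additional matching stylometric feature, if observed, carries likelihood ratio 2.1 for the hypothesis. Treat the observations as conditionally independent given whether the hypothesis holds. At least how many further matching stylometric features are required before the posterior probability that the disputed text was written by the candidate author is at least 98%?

9

Prior odds = 0.008/0.992 = 1/124.
Bayes factor of the evidence already in hand = 12.
Odds after that evidence = (1/124) × 12 = 3/31.
Target odds = 0.98/0.02 = 49.
Need 2.1ⁿ ≥ 49 ÷ (3/31) = 1519/3.
2.1⁸ ≈378.229 falls short of 1519/3 but 2.1⁹ ≈794.28 reaches it, so n = 9.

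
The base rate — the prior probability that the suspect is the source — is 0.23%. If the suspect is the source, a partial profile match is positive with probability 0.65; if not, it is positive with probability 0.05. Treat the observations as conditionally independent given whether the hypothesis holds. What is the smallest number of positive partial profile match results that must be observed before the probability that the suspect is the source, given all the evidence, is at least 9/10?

4

Prior odds = 0.0023/0.9977 = 23/9977.
Likelihood ratio of a positive = 0.65/0.05 = 13.
Target odds: 0.9 ÷ 0.1 = 9.
Need (23/9977) × 13ⁿ ≥ 9, i.e. 13ⁿ ≥ 89793/23.
13³ = 2197 falls short of 89793/23 but 13⁴ = 28561 reaches it, so n = 4.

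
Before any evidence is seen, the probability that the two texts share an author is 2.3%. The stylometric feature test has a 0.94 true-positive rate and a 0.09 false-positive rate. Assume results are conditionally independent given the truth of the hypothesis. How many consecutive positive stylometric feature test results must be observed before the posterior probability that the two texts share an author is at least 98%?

4

Prior odds: 0.023 ÷ 0.977 = 23/977.
Likelihood ratio of a positive result = 0.94/0.09 = 94/9.
Target posterior odds = 0.98/0.02 = 49.
Need (23/977) × (94/9)ⁿ ≥ 49, i.e. (94/9)ⁿ ≥ 47873/23.
(94/9)³ = 830584/729 falls short of 47873/23 but (94/9)⁴ = 78074896/6561 reaches it, so n = 4.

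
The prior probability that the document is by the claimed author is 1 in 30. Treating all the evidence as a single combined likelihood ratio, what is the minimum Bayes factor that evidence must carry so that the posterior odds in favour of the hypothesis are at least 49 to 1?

Prior odds = (1/30)/(29/30) = 1/29.
Target odds = 49.
Required Bayes factor = 49 ÷ (1/29) = 1421.

1421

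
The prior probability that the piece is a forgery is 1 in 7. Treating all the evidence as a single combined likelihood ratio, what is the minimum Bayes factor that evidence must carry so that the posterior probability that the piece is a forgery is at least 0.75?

Prior odds = (1/7)/(6/7) = 1/6.
Target odds = 0.75/0.25 = 3.
Required Bayes factor = 3 ÷ (1/6) = 18.

18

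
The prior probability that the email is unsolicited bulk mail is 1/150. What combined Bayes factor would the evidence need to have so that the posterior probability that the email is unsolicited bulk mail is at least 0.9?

Prior odds = (1/150)/(149/150) = 1/149.
Target odds = 0.9/0.1 = 9.
Required Bayes factor = 9 ÷ (1/149) = 1341.

1341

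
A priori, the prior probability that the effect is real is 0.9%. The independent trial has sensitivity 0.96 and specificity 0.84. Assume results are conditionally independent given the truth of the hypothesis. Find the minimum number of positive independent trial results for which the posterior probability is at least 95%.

Prior odds: 0.009 ÷ 0.991 = 9/991.
False-positive rate = 1 − 0.84 = 0.16; likelihood ratio of a positive = 0.96/0.16 = 6.
Target posterior odds = 0.95/0.05 = 19.
Need (9/991) × 6ⁿ ≥ 19, i.e. 6ⁿ ≥ 18829/9.
6⁴ = 1296 falls short of 18829/9 but 6⁵ = 7776 reaches it, so n = 5.

5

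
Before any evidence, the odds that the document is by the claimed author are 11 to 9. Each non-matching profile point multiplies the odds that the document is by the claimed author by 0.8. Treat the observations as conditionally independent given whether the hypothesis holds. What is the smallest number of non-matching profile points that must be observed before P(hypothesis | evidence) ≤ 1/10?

11

Prior odds = 11/9.
Likelihood ratio per non-matching profile point = 0.8.
Target odds: 0.1 ÷ 0.9 = 1/9.
Need (11/9) × 0.8ⁿ ≤ 1/9, i.e. 0.8ⁿ ≤ 1/11.
0.8¹⁰ = 1048576/9765625 is still above 1/11 but 0.8¹¹ = 4194304/48828125 is at or below it, so n = 11.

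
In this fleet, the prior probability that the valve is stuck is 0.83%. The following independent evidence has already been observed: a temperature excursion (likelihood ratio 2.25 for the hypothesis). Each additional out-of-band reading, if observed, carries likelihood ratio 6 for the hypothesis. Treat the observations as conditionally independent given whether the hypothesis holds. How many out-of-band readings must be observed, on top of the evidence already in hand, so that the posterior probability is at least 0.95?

4

Prior odds = 0.0083/0.9917 = 83/9917.
Bayes factor of the evidence already in hand = 2.25.
Odds after that evidence = (83/9917) × 2.25 = 747/39668.
Target odds = 0.95/0.05 = 19.
Need 6ⁿ ≥ 19 ÷ (747/39668) = 753692/747.
6³ = 216 falls short of 753692/747 but 6⁴ = 1296 reaches it, so n = 4.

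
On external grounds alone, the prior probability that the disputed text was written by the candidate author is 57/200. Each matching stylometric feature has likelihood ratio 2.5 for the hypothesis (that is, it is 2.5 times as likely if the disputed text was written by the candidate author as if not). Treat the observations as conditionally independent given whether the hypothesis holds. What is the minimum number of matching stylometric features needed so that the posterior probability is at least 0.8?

Prior odds: 0.285 ÷ 0.715 = 57/143.
Likelihood ratio per matching stylometric feature = 2.5.
Target posterior odds = 0.8/0.2 = 4.
Require 2.5ⁿ ≥ 4 ÷ (57/143) = 572/57.
2.5² = 6.25 falls short of 572/57 but 2.5³ = 15.625 reaches it, so n = 3.

3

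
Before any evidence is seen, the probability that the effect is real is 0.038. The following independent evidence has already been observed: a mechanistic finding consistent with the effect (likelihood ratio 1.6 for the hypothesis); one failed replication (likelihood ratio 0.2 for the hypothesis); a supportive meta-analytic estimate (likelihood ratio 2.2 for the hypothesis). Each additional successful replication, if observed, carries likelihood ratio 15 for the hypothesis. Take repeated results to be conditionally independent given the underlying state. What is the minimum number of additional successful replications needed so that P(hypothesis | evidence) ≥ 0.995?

Prior odds = 0.038/0.962 = 19/481.
Combined Bayes factor of the evidence already in hand = 1.6 × 0.2 × 2.2 = 0.704.
Odds after that evidence = (19/481) × 0.704 = 1672/60125.
Target odds = 0.995/0.005 = 199.
Need 15ⁿ ≥ 199 ÷ (1672/60125) = 11964875/1672.
15³ = 3375 falls short of 11964875/1672 but 15⁴ = 50625 reaches it, so n = 4.

4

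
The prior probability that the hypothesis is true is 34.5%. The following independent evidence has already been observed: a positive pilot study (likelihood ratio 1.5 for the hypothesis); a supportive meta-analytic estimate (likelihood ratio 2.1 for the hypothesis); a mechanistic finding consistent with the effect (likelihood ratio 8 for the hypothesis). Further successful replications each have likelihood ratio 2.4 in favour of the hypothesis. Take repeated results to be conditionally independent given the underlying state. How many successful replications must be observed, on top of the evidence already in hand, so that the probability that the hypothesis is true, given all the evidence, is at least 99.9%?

5

Prior odds = 0.345/0.655 = 69/131.
Combined Bayes factor of the evidence already in hand = 1.5 × 2.1 × 8 = 25.2.
Odds after that evidence = (69/131) × 25.2 = 8694/655.
Target odds = 0.999/0.001 = 999.
Need 2.4ⁿ ≥ 999 ÷ (8694/655) = 24235/322.
2.4⁴ = 33.1776 falls short of 24235/322 but 2.4⁵ = 79.62624 reaches it, so n = 5.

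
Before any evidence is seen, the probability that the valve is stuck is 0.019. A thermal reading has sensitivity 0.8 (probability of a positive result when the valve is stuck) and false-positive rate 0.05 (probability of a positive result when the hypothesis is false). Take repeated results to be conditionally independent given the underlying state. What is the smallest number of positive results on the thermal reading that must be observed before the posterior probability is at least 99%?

Prior odds: 0.019 ÷ 0.981 = 19/981.
Likelihood ratio of a positive result = 0.8/0.05 = 16.
Target posterior odds = 0.99/0.01 = 99.
Require 16ⁿ ≥ 99 ÷ (19/981) = 97119/19.
16³ = 4096 falls short of 97119/19 but 16⁴ = 65536 reaches it, so n = 4.

4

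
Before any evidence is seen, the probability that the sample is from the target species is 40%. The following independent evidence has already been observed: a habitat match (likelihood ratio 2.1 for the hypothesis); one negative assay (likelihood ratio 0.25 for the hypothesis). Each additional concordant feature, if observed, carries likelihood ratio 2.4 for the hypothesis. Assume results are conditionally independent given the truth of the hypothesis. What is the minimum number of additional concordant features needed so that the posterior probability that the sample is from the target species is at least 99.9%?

10

Prior odds = 0.4/0.6 = 2/3.
Combined Bayes factor of the evidence already in hand = 2.1 × 0.25 = 0.525.
Odds after that evidence = (2/3) × 0.525 = 0.35.
Target odds = 0.999/0.001 = 999.
Need 2.4ⁿ ≥ 999 ÷ 0.35 = 19980/7.
2.4⁹ ≈2641.81 falls short of 19980/7 but 2.4¹⁰ ≈6340.34 reaches it, so n = 10.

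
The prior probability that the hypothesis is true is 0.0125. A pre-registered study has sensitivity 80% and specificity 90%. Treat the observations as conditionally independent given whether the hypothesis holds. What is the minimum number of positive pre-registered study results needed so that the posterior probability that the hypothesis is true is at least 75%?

3

Prior odds = 0.0125/0.9875 = 1/79.
False-positive rate = 1 − 0.9 = 0.1; likelihood ratio of a positive = 0.8/0.1 = 8.
Target posterior odds = 0.75/0.25 = 3.
Need (1/79) × 8ⁿ ≥ 3, i.e. 8ⁿ ≥ 237.
8² = 64 falls short of 237 but 8³ = 512 reaches it, so n = 3.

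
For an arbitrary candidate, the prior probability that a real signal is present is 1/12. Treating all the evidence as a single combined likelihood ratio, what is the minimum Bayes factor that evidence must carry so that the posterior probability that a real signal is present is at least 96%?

264

Prior odds = (1/12)/(11/12) = 1/11.
Target odds = 0.96/0.04 = 24.
Required Bayes factor = 24 ÷ (1/11) = 264.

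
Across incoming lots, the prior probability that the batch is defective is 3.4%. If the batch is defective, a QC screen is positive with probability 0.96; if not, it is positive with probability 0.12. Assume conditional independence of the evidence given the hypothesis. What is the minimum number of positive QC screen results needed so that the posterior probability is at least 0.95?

4

Prior odds: 0.034 ÷ 0.966 = 17/483.
Likelihood ratio of a positive = 0.96/0.12 = 8.
Target posterior odds = 0.95/0.05 = 19.
Require 8ⁿ ≥ 19 ÷ (17/483) = 9177/17.
8³ = 512 falls short of 9177/17 but 8⁴ = 4096 reaches it, so n = 4.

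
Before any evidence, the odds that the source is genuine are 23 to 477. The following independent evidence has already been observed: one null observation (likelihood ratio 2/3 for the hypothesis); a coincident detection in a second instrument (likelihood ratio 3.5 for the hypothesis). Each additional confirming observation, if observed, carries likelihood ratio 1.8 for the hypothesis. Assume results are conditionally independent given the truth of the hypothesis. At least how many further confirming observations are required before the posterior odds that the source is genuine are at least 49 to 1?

11

Prior odds = 23/477.
Combined Bayes factor of the evidence already in hand = (2/3) × 3.5 = 7/3.
Odds after that evidence = (23/477) × 7/3 = 161/1431.
Target odds = 49.
Need 1.8ⁿ ≥ 49 ÷ (161/1431) = 10017/23.
1.8¹⁰ ≈357.047 falls short of 10017/23 but 1.8¹¹ ≈642.684 reaches it, so n = 11.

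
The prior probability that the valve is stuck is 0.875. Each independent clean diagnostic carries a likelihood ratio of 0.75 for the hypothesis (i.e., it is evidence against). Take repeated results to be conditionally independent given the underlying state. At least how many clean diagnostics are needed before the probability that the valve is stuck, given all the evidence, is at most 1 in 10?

Prior odds = 0.875/0.125 = 7.
Likelihood ratio per clean diagnostic = 0.75.
Target posterior odds = 0.1/0.9 = 1/9.
Need 7 × 0.75ⁿ ≤ 1/9, i.e. 0.75ⁿ ≤ 1/63.
0.75¹⁴ = 4782969/268435456 is still above 1/63 but 0.75¹⁵ ≈0.0133635 is at or below it, so n = 15.

15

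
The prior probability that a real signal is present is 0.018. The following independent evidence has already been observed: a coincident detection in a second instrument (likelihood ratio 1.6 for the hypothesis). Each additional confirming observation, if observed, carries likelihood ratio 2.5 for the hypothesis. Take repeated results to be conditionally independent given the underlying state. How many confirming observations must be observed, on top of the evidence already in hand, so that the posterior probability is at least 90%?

7

Prior odds = 0.018/0.982 = 9/491.
Bayes factor of the evidence already in hand = 1.6.
Odds after that evidence = (9/491) × 1.6 = 72/2455.
Target odds = 0.9/0.1 = 9.
Need 2.5ⁿ ≥ 9 ÷ (72/2455) = 306.875.
2.5⁶ = 244.140625 falls short of 306.875 but 2.5⁷ = 610.3515625 reaches it, so n = 7.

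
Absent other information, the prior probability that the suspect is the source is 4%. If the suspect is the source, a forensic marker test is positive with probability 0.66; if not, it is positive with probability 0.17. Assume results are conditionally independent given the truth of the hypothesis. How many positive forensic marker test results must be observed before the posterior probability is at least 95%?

5

Prior odds: 0.04 ÷ 0.96 = 1/24.
Likelihood ratio of a positive = 0.66/0.17 = 66/17.
Target odds: 0.95 ÷ 0.05 = 19.
Require (66/17)ⁿ ≥ 19 ÷ (1/24) = 456.
(66/17)⁴ = 18974736/83521 falls short of 456 but (66/17)⁵ ≈882.013 reaches it, so n = 5.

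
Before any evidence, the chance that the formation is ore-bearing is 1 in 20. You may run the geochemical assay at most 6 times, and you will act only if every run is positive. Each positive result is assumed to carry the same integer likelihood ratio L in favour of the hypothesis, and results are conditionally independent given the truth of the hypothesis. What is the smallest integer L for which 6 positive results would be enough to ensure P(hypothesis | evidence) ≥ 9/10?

3

Prior odds = 0.05/0.95 = 1/19.
Target odds = 0.9/0.1 = 9.
Need L⁶ ≥ 9 ÷ (1/19) = 171.
2⁶ = 64 < 171 ≤ 729 = 3⁶, so L = 3.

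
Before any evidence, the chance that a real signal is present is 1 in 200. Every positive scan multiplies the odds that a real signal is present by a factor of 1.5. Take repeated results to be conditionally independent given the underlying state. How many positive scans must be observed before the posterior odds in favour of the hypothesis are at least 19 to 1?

21

Prior odds = 0.005/0.995 = 1/199.
Likelihood ratio per positive scan = 1.5.
Target odds = 19.
Require 1.5ⁿ ≥ 19 ÷ (1/199) = 3781.
1.5²⁰ ≈3325.26 falls short of 3781 but 1.5²¹ ≈4987.89 reaches it, so n = 21.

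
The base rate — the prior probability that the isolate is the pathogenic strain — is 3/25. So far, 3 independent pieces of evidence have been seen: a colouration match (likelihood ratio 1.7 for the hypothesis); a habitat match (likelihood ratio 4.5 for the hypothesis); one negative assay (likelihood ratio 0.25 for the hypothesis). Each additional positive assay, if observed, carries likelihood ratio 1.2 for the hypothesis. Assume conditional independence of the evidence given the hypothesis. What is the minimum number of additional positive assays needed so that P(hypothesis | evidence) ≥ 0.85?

17

Prior odds = 0.12/0.88 = 3/22.
Combined Bayes factor of the evidence already in hand = 1.7 × 4.5 × 0.25 = 1.9125.
Odds after that evidence = (3/22) × 1.9125 = 459/1760.
Target odds = 0.85/0.15 = 17/3.
Need 1.2ⁿ ≥ 17/3 ÷ (459/1760) = 1760/81.
1.2¹⁶ ≈18.4884 falls short of 1760/81 but 1.2¹⁷ ≈22.1861 reaches it, so n = 17.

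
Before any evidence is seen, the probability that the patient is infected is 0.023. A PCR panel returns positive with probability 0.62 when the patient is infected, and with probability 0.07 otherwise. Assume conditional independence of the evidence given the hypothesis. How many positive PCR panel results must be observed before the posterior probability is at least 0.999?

Prior odds: 0.023 ÷ 0.977 = 23/977.
Likelihood ratio of a positive result = 0.62/0.07 = 62/7.
Target odds: 0.999 ÷ 0.001 = 999.
Need (23/977) × (62/7)ⁿ ≥ 999, i.e. (62/7)ⁿ ≥ 976023/23.
(62/7)⁴ = 14776336/2401 falls short of 976023/23 but (62/7)⁵ = 916132832/16807 reaches it, so n = 5.

5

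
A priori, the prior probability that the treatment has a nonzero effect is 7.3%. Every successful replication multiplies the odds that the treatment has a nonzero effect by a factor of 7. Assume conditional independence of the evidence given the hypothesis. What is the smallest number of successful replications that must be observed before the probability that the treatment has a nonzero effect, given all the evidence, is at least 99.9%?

Prior odds = 0.073/0.927 = 73/927.
Likelihood ratio per successful replication = 7.
Target posterior odds = 0.999/0.001 = 999.
Need (73/927) × 7ⁿ ≥ 999, i.e. 7ⁿ ≥ 926073/73.
7⁴ = 2401 falls short of 926073/73 but 7⁵ = 16807 reaches it, so n = 5.

5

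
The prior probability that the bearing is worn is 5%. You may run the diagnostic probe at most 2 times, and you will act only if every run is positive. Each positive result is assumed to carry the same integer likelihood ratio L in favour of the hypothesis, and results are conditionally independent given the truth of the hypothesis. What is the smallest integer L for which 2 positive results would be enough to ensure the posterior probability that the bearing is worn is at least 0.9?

14

Prior odds = 0.05/0.95 = 1/19.
Target odds = 0.9/0.1 = 9.
Need L² ≥ 9 ÷ (1/19) = 171.
13² = 169 < 171 ≤ 196 = 14², so L = 14.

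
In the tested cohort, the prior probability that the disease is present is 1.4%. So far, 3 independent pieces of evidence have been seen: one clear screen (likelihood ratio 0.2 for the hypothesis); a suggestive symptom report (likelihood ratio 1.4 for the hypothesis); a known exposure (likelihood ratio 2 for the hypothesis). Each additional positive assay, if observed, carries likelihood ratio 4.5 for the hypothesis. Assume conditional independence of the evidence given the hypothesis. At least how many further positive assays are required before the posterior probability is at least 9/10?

Prior odds = 0.014/0.986 = 7/493.
Combined Bayes factor of the evidence already in hand = 0.2 × 1.4 × 2 = 0.56.
Odds after that evidence = (7/493) × 0.56 = 98/12325.
Target odds = 0.9/0.1 = 9.
Need 4.5ⁿ ≥ 9 ÷ (98/12325) = 110925/98.
4.5⁴ = 410.0625 falls short of 110925/98 but 4.5⁵ = 1845.28125 reaches it, so n = 5.

5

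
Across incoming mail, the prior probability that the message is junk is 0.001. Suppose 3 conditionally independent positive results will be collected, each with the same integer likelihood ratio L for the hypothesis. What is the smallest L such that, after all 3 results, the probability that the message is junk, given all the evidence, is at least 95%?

Prior odds = 0.001/0.999 = 1/999.
Target odds = 0.95/0.05 = 19.
Need L³ ≥ 19 ÷ (1/999) = 18981.
26³ = 17576 < 18981 ≤ 19683 = 27³, so L = 27.

27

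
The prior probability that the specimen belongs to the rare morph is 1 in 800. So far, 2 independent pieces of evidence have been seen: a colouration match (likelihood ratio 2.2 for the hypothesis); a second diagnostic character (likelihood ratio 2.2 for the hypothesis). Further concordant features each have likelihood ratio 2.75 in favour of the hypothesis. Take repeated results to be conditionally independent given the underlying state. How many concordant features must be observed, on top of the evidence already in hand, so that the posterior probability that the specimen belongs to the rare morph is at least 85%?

7

Prior odds = 0.00125/0.99875 = 1/799.
Combined Bayes factor of the evidence already in hand = 2.2 × 2.2 = 4.84.
Odds after that evidence = (1/799) × 4.84 = 121/19975.
Target odds = 0.85/0.15 = 17/3.
Need 2.75ⁿ ≥ 17/3 ÷ (121/19975) = 339575/363.
2.75⁶ = 1771561/4096 falls short of 339575/363 but 2.75⁷ = 19487171/16384 reaches it, so n = 7.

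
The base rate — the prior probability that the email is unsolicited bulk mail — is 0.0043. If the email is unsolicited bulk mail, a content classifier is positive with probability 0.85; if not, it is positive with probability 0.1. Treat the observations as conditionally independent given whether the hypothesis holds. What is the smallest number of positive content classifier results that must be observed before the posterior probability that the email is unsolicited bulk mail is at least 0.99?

Prior odds = 0.0043/0.9957 = 43/9957.
Likelihood ratio of a positive = 0.85/0.1 = 8.5.
Target odds: 0.99 ÷ 0.01 = 99.
Need (43/9957) × 8.5ⁿ ≥ 99, i.e. 8.5ⁿ ≥ 985743/43.
8.5⁴ = 5220.0625 falls short of 985743/43 but 8.5⁵ = 44370.53125 reaches it, so n = 5.

5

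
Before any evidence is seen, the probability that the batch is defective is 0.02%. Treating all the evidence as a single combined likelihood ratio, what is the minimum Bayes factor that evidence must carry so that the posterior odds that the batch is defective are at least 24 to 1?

Prior odds = 0.0002/0.9998 = 1/4999.
Target odds = 24.
Required Bayes factor = 24 ÷ (1/4999) = 119976.

119976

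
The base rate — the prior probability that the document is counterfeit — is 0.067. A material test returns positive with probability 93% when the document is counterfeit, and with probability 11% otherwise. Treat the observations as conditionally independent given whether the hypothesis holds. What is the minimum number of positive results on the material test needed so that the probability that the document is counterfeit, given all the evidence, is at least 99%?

Prior odds: 0.067 ÷ 0.933 = 67/933.
Likelihood ratio of a positive result = 0.93/0.11 = 93/11.
Target posterior odds = 0.99/0.01 = 99.
Need (67/933) × (93/11)ⁿ ≥ 99, i.e. (93/11)ⁿ ≥ 92367/67.
(93/11)³ = 804357/1331 falls short of 92367/67 but (93/11)⁴ = 74805201/14641 reaches it, so n = 4.

4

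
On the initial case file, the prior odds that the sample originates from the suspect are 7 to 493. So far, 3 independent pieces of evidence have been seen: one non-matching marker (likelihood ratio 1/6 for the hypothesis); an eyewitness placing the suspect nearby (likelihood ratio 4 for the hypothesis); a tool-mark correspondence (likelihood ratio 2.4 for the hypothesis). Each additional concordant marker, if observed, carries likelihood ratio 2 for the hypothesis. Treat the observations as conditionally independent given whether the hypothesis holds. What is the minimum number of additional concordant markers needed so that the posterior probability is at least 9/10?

Prior odds = 7/493.
Combined Bayes factor of the evidence already in hand = (1/6) × 4 × 2.4 = 1.6.
Odds after that evidence = (7/493) × 1.6 = 56/2465.
Target odds = 0.9/0.1 = 9.
Need 2ⁿ ≥ 9 ÷ (56/2465) = 22185/56.
2⁸ = 256 falls short of 22185/56 but 2⁹ = 512 reaches it, so n = 9.

9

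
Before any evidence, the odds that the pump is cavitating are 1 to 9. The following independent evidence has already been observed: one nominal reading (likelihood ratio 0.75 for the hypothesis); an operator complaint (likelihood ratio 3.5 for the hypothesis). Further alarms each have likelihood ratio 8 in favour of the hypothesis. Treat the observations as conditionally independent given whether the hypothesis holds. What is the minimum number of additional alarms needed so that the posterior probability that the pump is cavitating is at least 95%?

3

Prior odds = 1/9.
Combined Bayes factor of the evidence already in hand = 0.75 × 3.5 = 2.625.
Odds after that evidence = (1/9) × 2.625 = 7/24.
Target odds = 0.95/0.05 = 19.
Need 8ⁿ ≥ 19 ÷ (7/24) = 456/7.
8² = 64 falls short of 456/7 but 8³ = 512 reaches it, so n = 3.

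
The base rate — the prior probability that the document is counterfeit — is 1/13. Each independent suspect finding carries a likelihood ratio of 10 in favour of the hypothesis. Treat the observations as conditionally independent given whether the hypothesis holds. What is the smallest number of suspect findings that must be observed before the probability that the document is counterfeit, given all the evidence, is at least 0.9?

Prior odds: (1/13) ÷ (12/13) = 1/12.
Likelihood ratio per suspect finding = 10.
Target posterior odds = 0.9/0.1 = 9.
Need (1/12) × 10ⁿ ≥ 9, i.e. 10ⁿ ≥ 108.
10² = 100 falls short of 108 but 10³ = 1000 reaches it, so n = 3.

3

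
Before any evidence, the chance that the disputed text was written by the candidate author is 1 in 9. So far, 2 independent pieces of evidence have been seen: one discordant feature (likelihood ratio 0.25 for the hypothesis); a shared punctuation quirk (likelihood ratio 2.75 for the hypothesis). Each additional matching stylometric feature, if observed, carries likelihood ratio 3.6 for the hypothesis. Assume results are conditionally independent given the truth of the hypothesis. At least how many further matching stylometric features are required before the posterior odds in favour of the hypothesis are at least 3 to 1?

3

Prior odds = (1/9)/(8/9) = 0.125.
Combined Bayes factor of the evidence already in hand = 0.25 × 2.75 = 0.6875.
Odds after that evidence = 0.125 × 0.6875 = 0.0859375.
Target odds = 3.
Need 3.6ⁿ ≥ 3 ÷ 0.0859375 = 384/11.
3.6² = 12.96 falls short of 384/11 but 3.6³ = 46.656 reaches it, so n = 3.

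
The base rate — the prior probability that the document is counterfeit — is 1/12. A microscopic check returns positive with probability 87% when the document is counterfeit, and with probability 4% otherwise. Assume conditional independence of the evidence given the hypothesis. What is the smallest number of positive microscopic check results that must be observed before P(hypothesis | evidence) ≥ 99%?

Prior odds: (1/12) ÷ (11/12) = 1/11.
Likelihood ratio of a positive result = 0.87/0.04 = 21.75.
Target posterior odds = 0.99/0.01 = 99.
Need (1/11) × 21.75ⁿ ≥ 99, i.e. 21.75ⁿ ≥ 1089.
21.75² = 473.0625 falls short of 1089 but 21.75³ = 658503/64 reaches it, so n = 3.

3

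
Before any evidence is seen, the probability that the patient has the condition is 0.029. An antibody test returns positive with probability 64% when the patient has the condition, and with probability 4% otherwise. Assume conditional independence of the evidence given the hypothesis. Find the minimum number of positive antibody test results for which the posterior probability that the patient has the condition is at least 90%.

Prior odds: 0.029 ÷ 0.971 = 29/971.
Likelihood ratio of a positive result = 0.64/0.04 = 16.
Target odds: 0.9 ÷ 0.1 = 9.
Require 16ⁿ ≥ 9 ÷ (29/971) = 8739/29.
16² = 256 falls short of 8739/29 but 16³ = 4096 reaches it, so n = 3.

3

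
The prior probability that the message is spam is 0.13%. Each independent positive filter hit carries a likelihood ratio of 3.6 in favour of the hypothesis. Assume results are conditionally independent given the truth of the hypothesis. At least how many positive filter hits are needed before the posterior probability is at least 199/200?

Prior odds = 0.0013/0.9987 = 13/9987.
Likelihood ratio per positive filter hit = 3.6.
Target posterior odds = 0.995/0.005 = 199.
Need (13/9987) × 3.6ⁿ ≥ 199, i.e. 3.6ⁿ ≥ 1987413/13.
3.6⁹ ≈101560 falls short of 1987413/13 but 3.6¹⁰ ≈365616 reaches it, so n = 10.

10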